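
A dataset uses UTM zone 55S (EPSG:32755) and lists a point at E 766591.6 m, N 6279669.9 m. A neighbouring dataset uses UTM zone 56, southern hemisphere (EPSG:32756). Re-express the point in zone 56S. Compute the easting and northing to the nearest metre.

UTM 55S → geographic: φ = -33.58939986°, λ = 149.87260021°.
UTM 56S (λ₀ = 153°) forward: E = 209752.931 m, N = 6278984.027 m.

E 209753 m, N 6278984 m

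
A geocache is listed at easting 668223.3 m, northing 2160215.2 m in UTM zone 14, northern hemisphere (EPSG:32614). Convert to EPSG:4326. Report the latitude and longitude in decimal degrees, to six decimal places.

lat 19.529600°, lon -97.396700°

Zone 14N: λ₀ = -99°, k₀ = 0.9996, false easting 500000 m.
Meridian distance M = (N − FN)/k₀ = 2161079.6 m.
Inverse transverse Mercator on WGS84 gives φ = 19.52960019°, λ = -97.39669986°.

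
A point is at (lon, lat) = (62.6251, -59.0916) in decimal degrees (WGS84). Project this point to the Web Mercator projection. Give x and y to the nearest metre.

x 6971394 m, y -8200212 m

Web Mercator is spherical with R = a = 6378137 m.
x = R·λ = 6378137 × 1.093014189 = 6971394.243 m.
y = R·ln tan(π/4 + φ/2) = 6378137 × -1.285675042 = -8200211.555 m.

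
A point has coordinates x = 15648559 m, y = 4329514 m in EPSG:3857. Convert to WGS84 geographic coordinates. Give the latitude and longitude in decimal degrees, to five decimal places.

lat 36.20970°, lon 140.57340°

R = 6378137 m. λ = x/R = 140.57339724°.
φ = 2·arctan(exp(y/R)) − 90° = 2·arctan(1.97152) − 90° = 36.20969808°.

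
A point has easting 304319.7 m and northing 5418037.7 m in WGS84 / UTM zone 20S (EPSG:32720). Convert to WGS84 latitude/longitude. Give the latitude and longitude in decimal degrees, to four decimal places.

Zone 20S: λ₀ = -63°, k₀ = 0.9996, false easting 500000 m, false northing 10000000 m.
Meridian distance M = (N − FN)/k₀ = -4583795.8 m.
Inverse transverse Mercator on WGS84 gives φ = -41.36540042°, λ = -65.33960048°.

lat -41.3654°, lon -65.3396°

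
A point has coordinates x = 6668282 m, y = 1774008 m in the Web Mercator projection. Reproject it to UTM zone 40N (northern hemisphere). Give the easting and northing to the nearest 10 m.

Web Mercator inverse (R = 6378137 m) → φ = 15.73459790°, λ = 59.90219639°.
UTM 40N forward: E = 811031.340 m, N = 1741715.943 m.

E 811030 m, N 1741720 m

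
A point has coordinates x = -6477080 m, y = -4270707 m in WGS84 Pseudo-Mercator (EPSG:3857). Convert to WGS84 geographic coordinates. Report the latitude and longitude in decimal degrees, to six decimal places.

R = 6378137 m. λ = x/R = -58.18459960°.
φ = 2·arctan(exp(y/R)) − 90° = 2·arctan(0.51192) − 90° = -35.78229718°.

lat -35.782297°, lon -58.184600°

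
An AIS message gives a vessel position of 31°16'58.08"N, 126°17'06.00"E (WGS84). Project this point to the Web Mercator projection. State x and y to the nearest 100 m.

x 14058000 m, y 3669500 m

Web Mercator is spherical with R = a = 6378137 m.
x = R·λ = 6378137 × 2.204089046 = 14057981.895 m.
y = R·ln tan(π/4 + φ/2) = 6378137 × 0.575329571 = 3669530.825 m.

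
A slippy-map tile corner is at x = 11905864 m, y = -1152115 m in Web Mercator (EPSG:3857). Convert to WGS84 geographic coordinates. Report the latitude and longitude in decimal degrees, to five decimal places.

lat -10.29380°, lon 106.95220°

R = 6378137 m. λ = x/R = 106.95219602°.
φ = 2·arctan(exp(y/R)) − 90° = 2·arctan(0.83474) − 90° = -10.29379693°.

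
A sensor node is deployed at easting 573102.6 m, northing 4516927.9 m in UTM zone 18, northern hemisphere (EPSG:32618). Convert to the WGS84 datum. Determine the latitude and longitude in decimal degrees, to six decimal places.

Zone 18N: λ₀ = -75°, k₀ = 0.9996, false easting 500000 m.
Meridian distance M = (N − FN)/k₀ = 4518735.4 m.
Inverse transverse Mercator on WGS84 gives φ = 40.80009996°, λ = -74.13339942°.

lat 40.800100°, lon -74.133399°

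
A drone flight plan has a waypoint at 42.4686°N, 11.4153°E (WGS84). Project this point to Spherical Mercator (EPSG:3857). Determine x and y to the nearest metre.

x 1270745 m, y 5231434 m

Web Mercator is spherical with R = a = 6378137 m.
x = R·λ = 6378137 × 0.199234570 = 1270745.383 m.
y = R·ln tan(π/4 + φ/2) = 6378137 × 0.820213485 = 5231433.973 m.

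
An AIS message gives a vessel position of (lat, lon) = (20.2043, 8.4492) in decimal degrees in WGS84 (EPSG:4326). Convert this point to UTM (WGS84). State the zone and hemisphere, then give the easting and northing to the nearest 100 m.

Longitude 8.4492° lies in the 6° band [6°, 12°), giving zone 32; latitude is north of the equator, so 32N.
Zone 32 central meridian λ₀ = 6×32 − 183 = 9°; Δλ = -0.5508°.
Transverse Mercator on WGS84 with k₀ = 0.9996 gives E = 442457.459 m, N = 2234184.934 m.

Zone 32N: E 442500 m, N 2234200 m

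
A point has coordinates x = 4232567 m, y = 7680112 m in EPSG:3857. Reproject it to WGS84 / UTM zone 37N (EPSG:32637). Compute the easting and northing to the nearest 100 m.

Web Mercator inverse (R = 6378137 m) → φ = 56.60649814°, λ = 38.02179627°.
UTM 37N forward: E = 439951.581 m, N = 6274012.511 m.

E 440000 m, N 6274000 m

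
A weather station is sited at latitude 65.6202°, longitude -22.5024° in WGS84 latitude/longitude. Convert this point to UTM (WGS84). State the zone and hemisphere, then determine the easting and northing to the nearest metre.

Zone 27N: E 430804 m, N 7278404 m

Longitude -22.5024° lies in the 6° band [-24°, -18°), giving zone 27; latitude is north of the equator, so 27N.
Zone 27 central meridian λ₀ = 6×27 − 183 = -21°; Δλ = -1.5024°.
Transverse Mercator on WGS84 with k₀ = 0.9996 gives E = 430803.883 m, N = 7278403.906 m.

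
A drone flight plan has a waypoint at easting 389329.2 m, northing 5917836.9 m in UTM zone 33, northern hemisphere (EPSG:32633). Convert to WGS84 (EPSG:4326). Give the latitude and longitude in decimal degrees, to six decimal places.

Zone 33N: λ₀ = 15°, k₀ = 0.9996, false easting 500000 m.
Meridian distance M = (N − FN)/k₀ = 5920205.0 m.
Inverse transverse Mercator on WGS84 gives φ = 53.39799977°, λ = 13.33549998°.

lat 53.398000°, lon 13.335500°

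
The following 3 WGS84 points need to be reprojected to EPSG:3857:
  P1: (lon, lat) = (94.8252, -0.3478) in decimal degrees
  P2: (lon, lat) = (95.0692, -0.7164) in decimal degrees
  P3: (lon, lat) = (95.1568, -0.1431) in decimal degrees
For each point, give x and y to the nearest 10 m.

Web Mercator: x = R·λ, y = R·ln tan(π/4+φ/2), R = 6378137 m.
P1 (-0.3478°, 94.8252°) → (10555892.978, -38717.157) m.
P2 (-0.7164°, 95.0692°) → (10583054.934, -79751.361) m.
P3 (-0.1431°, 95.1568°) → (10592806.522, -15929.836) m.

P1: x 10555890 m, y -38720 m; P2: x 10583050 m, y -79750 m; P3: x 10592810 m, y -15930 m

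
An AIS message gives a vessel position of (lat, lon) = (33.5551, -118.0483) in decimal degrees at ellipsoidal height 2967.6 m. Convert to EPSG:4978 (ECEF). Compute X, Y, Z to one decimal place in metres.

WGS84: a = 6378137 m, e² = 0.006694380; N(φ) = a/√(1−e²sin²φ) = 6384669.519 m.
X = (N+h)·cosφ·cosλ = -2503036.830 m; Y = (N+h)·cosφ·sinλ = -4697969.208 m; Z = (N(1−e²)+h)·sinφ = 3507069.145 m.

X -2503036.8 m, Y -4697969.2 m, Z 3507069.1 m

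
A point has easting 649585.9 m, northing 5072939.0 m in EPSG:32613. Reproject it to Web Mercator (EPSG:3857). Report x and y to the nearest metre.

Unproject from UTM 13N (λ₀ = -105°) → φ = 45.79379967°, λ = -103.07529965°.
Web Mercator (R = 6378137 m): x = -11474289.870 m, y = 5747366.821 m.

x -11474290 m, y 5747367 m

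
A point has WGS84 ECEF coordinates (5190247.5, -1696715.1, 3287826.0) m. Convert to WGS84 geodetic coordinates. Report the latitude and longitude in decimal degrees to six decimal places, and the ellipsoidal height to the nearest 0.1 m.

lat 31.222700°, lon -18.102800°, h 1529.6 m

λ = atan2(Y, X) = -18.10279979°; p = √(X²+Y²) = 5460541.3 m.
Bowring's method on WGS84 (a = 6378137 m, b = 6356752.314 m) gives φ = 31.22269985°, h = 1529.612 m.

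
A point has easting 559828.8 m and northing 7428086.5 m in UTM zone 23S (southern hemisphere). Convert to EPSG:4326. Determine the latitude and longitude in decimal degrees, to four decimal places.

Zone 23S: λ₀ = -45°, k₀ = 0.9996, false easting 500000 m, false northing 10000000 m.
Meridian distance M = (N − FN)/k₀ = -2572942.7 m.
Inverse transverse Mercator on WGS84 gives φ = -23.25539998°, λ = -44.41509999°.

lat -23.2554°, lon -44.4151°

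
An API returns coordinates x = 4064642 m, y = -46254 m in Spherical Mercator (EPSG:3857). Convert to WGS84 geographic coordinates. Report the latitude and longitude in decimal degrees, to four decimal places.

lat -0.4155°, lon 36.5133°

R = 6378137 m. λ = x/R = 36.51330033°.
φ = 2·arctan(exp(y/R)) − 90° = 2·arctan(0.99277) − 90° = -0.41550311°.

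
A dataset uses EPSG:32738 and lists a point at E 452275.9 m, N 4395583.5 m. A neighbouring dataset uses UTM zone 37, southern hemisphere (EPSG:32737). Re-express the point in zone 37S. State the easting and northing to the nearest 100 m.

UTM 38S → geographic: φ = -50.58969968°, λ = 44.32580066°.
UTM 37S (λ₀ = 39°) forward: E = 876890.175 m, N = 4382249.167 m.

E 876900 m, N 4382200 m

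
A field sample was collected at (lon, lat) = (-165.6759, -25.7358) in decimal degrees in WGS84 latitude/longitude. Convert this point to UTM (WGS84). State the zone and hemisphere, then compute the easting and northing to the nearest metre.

Zone 3S: E 432206 m, N 7153400 m

Longitude -165.6759° lies in the 6° band [-168°, -162°), giving zone 3; latitude is south of the equator, so 3S.
Zone 3 central meridian λ₀ = 6×3 − 183 = -165°; Δλ = -0.6759°.
Transverse Mercator on WGS84 with k₀ = 0.9996 gives E = 432205.931 m, N = 7153400.469 m.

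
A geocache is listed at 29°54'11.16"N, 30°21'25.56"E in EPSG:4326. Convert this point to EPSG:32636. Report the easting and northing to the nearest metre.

Zone 36 central meridian λ₀ = 6×36 − 183 = 33°; Δλ = -2.6429°.
Transverse Mercator on WGS84 with k₀ = 0.9996 gives E = 244805.290 m, N = 3310983.680 m.

E 244805 m, N 3310984 m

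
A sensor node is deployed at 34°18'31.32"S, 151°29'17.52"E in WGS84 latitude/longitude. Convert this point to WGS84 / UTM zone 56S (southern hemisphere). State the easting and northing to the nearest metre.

Zone 56 central meridian λ₀ = 6×56 − 183 = 153°; Δλ = -1.5118°.
Transverse Mercator on WGS84 with k₀ = 0.9996 gives E = 360889.668 m, N = 6202580.518 m.

E 360890 m, N 6202581 m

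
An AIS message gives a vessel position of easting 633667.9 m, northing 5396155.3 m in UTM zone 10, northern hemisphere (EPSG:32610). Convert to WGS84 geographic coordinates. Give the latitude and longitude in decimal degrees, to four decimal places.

Zone 10N: λ₀ = -123°, k₀ = 0.9996, false easting 500000 m.
Meridian distance M = (N − FN)/k₀ = 5398314.6 m.
Inverse transverse Mercator on WGS84 gives φ = 48.70410003°, λ = -121.18319963°.

lat 48.7041°, lon -121.1832°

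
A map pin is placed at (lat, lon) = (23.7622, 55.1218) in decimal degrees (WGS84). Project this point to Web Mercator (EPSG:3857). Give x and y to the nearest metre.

x 6136131 m, y 2724458 m

Web Mercator is spherical with R = a = 6378137 m.
x = R·λ = 6378137 × 0.962056900 = 6136130.708 m.
y = R·ln tan(π/4 + φ/2) = 6378137 × 0.427155735 = 2724457.801 m.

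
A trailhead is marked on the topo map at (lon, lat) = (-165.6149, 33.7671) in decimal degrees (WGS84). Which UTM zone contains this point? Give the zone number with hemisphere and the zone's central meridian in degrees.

UTM zone = ⌊(λ + 180)/6⌋ + 1; -165.6149° ∈ [-168°, -162°) → zone 3.
Hemisphere: N (φ ≥ 0).
Central meridian λ₀ = 6×3 − 183 = -165°.

Zone 3N, central meridian -165°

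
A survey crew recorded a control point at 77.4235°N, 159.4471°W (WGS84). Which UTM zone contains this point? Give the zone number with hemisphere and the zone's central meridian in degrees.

Zone 4N, central meridian -159°

UTM zone = ⌊(λ + 180)/6⌋ + 1; -159.4471° ∈ [-162°, -156°) → zone 4.
Hemisphere: N (φ ≥ 0).
Central meridian λ₀ = 6×4 − 183 = -159°.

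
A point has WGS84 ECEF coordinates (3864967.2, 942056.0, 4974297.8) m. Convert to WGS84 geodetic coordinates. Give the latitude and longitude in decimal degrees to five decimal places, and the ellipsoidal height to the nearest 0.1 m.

λ = atan2(Y, X) = 13.69830064°; p = √(X²+Y²) = 3978120.3 m.
Bowring's method on WGS84 (a = 6378137 m, b = 6356752.314 m) gives φ = 51.53690039°, h = 4317.527 m.

lat 51.53690°, lon 13.69830°, h 4317.5 m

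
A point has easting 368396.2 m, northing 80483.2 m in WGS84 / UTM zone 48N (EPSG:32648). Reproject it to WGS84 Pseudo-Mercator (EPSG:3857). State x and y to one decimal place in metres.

Unproject from UTM 48N (λ₀ = 105°) → φ = 0.72800021°, λ = 103.81729958°.
Web Mercator (R = 6378137 m): x = 11556888.924 m, y = 81042.793 m.

x 11556888.9 m, y 81042.8 m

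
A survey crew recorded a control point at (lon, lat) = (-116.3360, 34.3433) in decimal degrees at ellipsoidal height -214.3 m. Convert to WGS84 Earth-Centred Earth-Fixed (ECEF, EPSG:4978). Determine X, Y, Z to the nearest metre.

WGS84: a = 6378137 m, e² = 0.006694380; N(φ) = a/√(1−e²sin²φ) = 6384942.473 m.
X = (N+h)·cosφ·cosλ = -2338704.033 m; Y = (N+h)·cosφ·sinλ = -4724532.247 m; Z = (N(1−e²)+h)·sinφ = 3577832.031 m.

X -2338704 m, Y -4724532 m, Z 3577832 m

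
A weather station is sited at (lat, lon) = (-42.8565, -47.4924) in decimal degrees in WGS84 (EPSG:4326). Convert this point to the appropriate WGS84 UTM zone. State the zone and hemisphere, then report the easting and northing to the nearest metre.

Longitude -47.4924° lies in the 6° band [-48°, -42°), giving zone 23; latitude is south of the equator, so 23S.
Zone 23 central meridian λ₀ = 6×23 − 183 = -45°; Δλ = -2.4924°.
Transverse Mercator on WGS84 with k₀ = 0.9996 gives E = 296371.556 m, N = 5252107.008 m.

Zone 23S: E 296372 m, N 5252107 m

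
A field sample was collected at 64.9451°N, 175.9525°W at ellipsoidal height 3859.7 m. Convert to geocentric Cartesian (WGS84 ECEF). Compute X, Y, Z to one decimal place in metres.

X -2703380.1 m, Y -191291.0 m, Z 5758616.9 m

WGS84: a = 6378137 m, e² = 0.006694380; N(φ) = a/√(1−e²sin²φ) = 6395729.640 m.
X = (N+h)·cosφ·cosλ = -2703380.135 m; Y = (N+h)·cosφ·sinλ = -191291.031 m; Z = (N(1−e²)+h)·sinφ = 5758616.882 m.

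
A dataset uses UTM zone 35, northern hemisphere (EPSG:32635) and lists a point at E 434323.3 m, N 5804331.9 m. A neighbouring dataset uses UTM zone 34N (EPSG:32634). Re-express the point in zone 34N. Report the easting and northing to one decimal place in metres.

E 842567.5 m, N 5815830.4 m

UTM 35N → geographic: φ = 52.38529989°, λ = 26.03500026°.
UTM 34N (λ₀ = 21°) forward: E = 842567.493 m, N = 5815830.379 m.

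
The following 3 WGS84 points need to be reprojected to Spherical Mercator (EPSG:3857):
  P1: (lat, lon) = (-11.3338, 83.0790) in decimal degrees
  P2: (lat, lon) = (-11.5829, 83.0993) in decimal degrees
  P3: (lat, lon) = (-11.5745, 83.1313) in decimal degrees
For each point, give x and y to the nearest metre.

Web Mercator: x = R·λ, y = R·ln tan(π/4+φ/2), R = 6378137 m.
P1 (-11.3338°, 83.0790°) → (9248311.976, -1269982.396) m.
P2 (-11.5829°, 83.0993°) → (9250571.761, -1298276.014) m.
P3 (-11.5745°, 83.1313°) → (9254133.985, -1297321.506) m.

P1: x 9248312 m, y -1269982 m; P2: x 9250572 m, y -1298276 m; P3: x 9254134 m, y -1297322 m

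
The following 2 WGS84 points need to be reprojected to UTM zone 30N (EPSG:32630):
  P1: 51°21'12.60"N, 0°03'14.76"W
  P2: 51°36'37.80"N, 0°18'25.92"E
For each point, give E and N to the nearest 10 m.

UTM zone 30N: λ₀ = -3°, k₀ = 0.9996.
P1 (51.3535°, -0.0541°) → (705118.083, 5693256.636) m.
P2 (51.6105°, 0.3072°) → (728977.222, 5722900.672) m.

P1: E 705120 m, N 5693260 m; P2: E 728980 m, N 5722900 m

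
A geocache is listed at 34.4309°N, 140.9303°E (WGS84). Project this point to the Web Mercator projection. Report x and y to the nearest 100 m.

x 15688300 m, y 4086800 m

Web Mercator is spherical with R = a = 6378137 m.
x = R·λ = 6378137 × 2.459697751 = 15688289.233 m.
y = R·ln tan(π/4 + φ/2) = 6378137 × 0.640752804 = 4086809.168 m.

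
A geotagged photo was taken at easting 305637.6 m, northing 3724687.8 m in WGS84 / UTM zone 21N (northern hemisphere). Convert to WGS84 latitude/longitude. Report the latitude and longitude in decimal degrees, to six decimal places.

lat 33.644300°, lon -59.095800°

Zone 21N: λ₀ = -57°, k₀ = 0.9996, false easting 500000 m.
Meridian distance M = (N − FN)/k₀ = 3726178.3 m.
Inverse transverse Mercator on WGS84 gives φ = 33.64430004°, λ = -59.09579972°.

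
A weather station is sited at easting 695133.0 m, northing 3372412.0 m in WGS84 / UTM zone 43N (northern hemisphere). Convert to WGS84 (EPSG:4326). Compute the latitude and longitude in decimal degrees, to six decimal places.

Zone 43N: λ₀ = 75°, k₀ = 0.9996, false easting 500000 m.
Meridian distance M = (N − FN)/k₀ = 3373761.5 m.
Inverse transverse Mercator on WGS84 gives φ = 30.46810015°, λ = 77.03259980°.

lat 30.468100°, lon 77.032600°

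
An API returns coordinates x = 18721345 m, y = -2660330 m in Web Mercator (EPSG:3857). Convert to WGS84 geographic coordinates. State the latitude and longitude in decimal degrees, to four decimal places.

lat -23.2339°, lon 168.1767°

R = 6378137 m. λ = x/R = 168.17670353°.
φ = 2·arctan(exp(y/R)) − 90° = 2·arctan(0.65895) − 90° = -23.23390412°.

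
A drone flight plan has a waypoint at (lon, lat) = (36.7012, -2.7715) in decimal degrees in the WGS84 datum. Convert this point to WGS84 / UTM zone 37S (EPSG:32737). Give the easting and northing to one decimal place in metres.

Zone 37 central meridian λ₀ = 6×37 − 183 = 39°; Δλ = -2.2988°.
Transverse Mercator on WGS84 with k₀ = 0.9996 gives E = 244429.604 m, N = 9693415.575 m.

E 244429.6 m, N 9693415.6 m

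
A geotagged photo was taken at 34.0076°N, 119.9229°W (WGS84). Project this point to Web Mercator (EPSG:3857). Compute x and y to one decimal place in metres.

x -13349756.2 m, y 4029822.6 m

Web Mercator is spherical with R = a = 6378137 m.
x = R·λ = 6378137 × -2.093049454 = -13349756.162 m.
y = R·ln tan(π/4 + φ/2) = 6378137 × 0.631818126 = 4029822.566 m.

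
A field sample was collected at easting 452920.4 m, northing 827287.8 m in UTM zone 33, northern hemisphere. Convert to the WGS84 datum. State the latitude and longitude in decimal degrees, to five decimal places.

lat 7.48410°, lon 14.57330°

Zone 33N: λ₀ = 15°, k₀ = 0.9996, false easting 500000 m.
Meridian distance M = (N − FN)/k₀ = 827618.8 m.
Inverse transverse Mercator on WGS84 gives φ = 7.48409965°, λ = 14.57330032°.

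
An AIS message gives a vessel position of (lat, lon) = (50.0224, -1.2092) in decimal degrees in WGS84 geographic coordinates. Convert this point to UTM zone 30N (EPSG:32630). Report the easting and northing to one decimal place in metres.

Zone 30 central meridian λ₀ = 6×30 − 183 = -3°; Δλ = +1.7908°.
Transverse Mercator on WGS84 with k₀ = 0.9996 gives E = 628278.135 m, N = 5542657.656 m.

E 628278.1 m, N 5542657.7 m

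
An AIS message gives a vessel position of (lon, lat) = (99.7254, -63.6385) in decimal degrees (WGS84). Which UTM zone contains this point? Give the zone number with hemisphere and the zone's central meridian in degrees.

Zone 47S, central meridian 99°

UTM zone = ⌊(λ + 180)/6⌋ + 1; 99.7254° ∈ [96°, 102°) → zone 47.
Hemisphere: S (φ < 0).
Central meridian λ₀ = 6×47 − 183 = 99°.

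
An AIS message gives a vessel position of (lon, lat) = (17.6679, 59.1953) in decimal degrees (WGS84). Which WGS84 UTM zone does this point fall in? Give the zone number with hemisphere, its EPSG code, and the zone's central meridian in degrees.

Zone 33N (EPSG:32633), central meridian 15°

UTM zone = ⌊(λ + 180)/6⌋ + 1; 17.6679° ∈ [12°, 18°) → zone 33.
Hemisphere: N (φ ≥ 0).
Central meridian λ₀ = 6×33 − 183 = 15°.
EPSG code: 32633.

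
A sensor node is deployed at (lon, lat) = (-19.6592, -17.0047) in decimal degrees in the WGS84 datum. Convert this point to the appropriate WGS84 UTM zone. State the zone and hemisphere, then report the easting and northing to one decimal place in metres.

Longitude -19.6592° lies in the 6° band [-24°, -18°), giving zone 27; latitude is south of the equator, so 27S.
Zone 27 central meridian λ₀ = 6×27 − 183 = -21°; Δλ = +1.3408°.
Transverse Mercator on WGS84 with k₀ = 0.9996 gives E = 642726.406 m, N = 8119436.572 m.

Zone 27S: E 642726.4 m, N 8119436.6 m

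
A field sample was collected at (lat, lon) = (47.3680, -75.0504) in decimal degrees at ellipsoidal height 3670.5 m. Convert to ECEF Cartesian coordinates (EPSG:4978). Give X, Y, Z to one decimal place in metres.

X 1117049.0 m, Y -4183600.5 m, Z 4672271.0 m

WGS84: a = 6378137 m, e² = 0.006694380; N(φ) = a/√(1−e²sin²φ) = 6389724.248 m.
X = (N+h)·cosφ·cosλ = 1117049.001 m; Y = (N+h)·cosφ·sinλ = -4183600.509 m; Z = (N(1−e²)+h)·sinφ = 4672271.010 m.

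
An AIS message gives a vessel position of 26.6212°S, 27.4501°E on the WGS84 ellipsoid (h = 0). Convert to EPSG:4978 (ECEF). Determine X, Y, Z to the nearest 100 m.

WGS84: a = 6378137 m, e² = 0.006694380; N(φ) = a/√(1−e²sin²φ) = 6382427.843 m.
X = (N+h)·cosφ·cosλ = 5063414.227 m; Y = (N+h)·cosφ·sinλ = 2630244.304 m; Z = (N(1−e²)+h)·sinφ = -2840756.206 m.

X 5063400 m, Y 2630200 m, Z -2840800 m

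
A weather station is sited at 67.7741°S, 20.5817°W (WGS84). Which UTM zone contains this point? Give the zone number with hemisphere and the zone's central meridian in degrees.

Zone 27S, central meridian -21°

UTM zone = ⌊(λ + 180)/6⌋ + 1; -20.5817° ∈ [-24°, -18°) → zone 27.
Hemisphere: S (φ < 0).
Central meridian λ₀ = 6×27 − 183 = -21°.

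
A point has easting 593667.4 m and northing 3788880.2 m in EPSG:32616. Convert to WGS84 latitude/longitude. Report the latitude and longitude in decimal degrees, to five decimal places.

Zone 16N: λ₀ = -87°, k₀ = 0.9996, false easting 500000 m.
Meridian distance M = (N − FN)/k₀ = 3790396.4 m.
Inverse transverse Mercator on WGS84 gives φ = 34.23680023°, λ = -85.98289961°.

lat 34.23680°, lon -85.98290°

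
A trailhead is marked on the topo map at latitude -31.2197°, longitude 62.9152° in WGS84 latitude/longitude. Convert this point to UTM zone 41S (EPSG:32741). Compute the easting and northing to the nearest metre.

E 491923 m, N 6546046 m

Zone 41 central meridian λ₀ = 6×41 − 183 = 63°; Δλ = -0.0848°.
Transverse Mercator on WGS84 with k₀ = 0.9996 gives E = 491923.096 m, N = 6546046.275 m.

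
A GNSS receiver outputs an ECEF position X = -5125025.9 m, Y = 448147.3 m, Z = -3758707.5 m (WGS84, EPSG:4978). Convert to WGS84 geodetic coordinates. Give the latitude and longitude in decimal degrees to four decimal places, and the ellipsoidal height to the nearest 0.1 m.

lat -36.3359°, lon 175.0026°, h 719.7 m

λ = atan2(Y, X) = 175.00260023°; p = √(X²+Y²) = 5144582.2 m.
Bowring's method on WGS84 (a = 6378137 m, b = 6356752.314 m) gives φ = -36.33589965°, h = 719.681 m.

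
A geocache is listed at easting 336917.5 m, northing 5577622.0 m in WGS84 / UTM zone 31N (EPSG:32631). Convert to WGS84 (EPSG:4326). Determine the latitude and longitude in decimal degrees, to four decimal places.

lat 50.3281°, lon 0.7087°

Zone 31N: λ₀ = 3°, k₀ = 0.9996, false easting 500000 m.
Meridian distance M = (N − FN)/k₀ = 5579853.9 m.
Inverse transverse Mercator on WGS84 gives φ = 50.32810037°, λ = 0.70870020°.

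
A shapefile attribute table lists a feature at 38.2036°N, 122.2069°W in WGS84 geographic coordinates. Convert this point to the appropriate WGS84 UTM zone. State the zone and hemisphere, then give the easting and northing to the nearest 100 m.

Zone 10N: E 569400 m, N 4228700 m

Longitude -122.2069° lies in the 6° band [-126°, -120°), giving zone 10; latitude is north of the equator, so 10N.
Zone 10 central meridian λ₀ = 6×10 − 183 = -123°; Δλ = +0.7931°.
Transverse Mercator on WGS84 with k₀ = 0.9996 gives E = 569439.634 m, N = 4228702.496 m.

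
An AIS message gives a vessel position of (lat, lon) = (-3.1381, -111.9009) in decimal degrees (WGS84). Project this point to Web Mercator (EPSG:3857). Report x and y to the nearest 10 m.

x -12456750 m, y -349510 m

Web Mercator is spherical with R = a = 6378137 m.
x = R·λ = 6378137 × -1.953039141 = -12456751.207 m.
y = R·ln tan(π/4 + φ/2) = 6378137 × -0.054797581 = -349506.478 m.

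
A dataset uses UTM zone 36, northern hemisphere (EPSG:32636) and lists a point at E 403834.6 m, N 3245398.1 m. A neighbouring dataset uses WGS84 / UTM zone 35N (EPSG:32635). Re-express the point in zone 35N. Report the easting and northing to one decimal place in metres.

UTM 36N → geographic: φ = 29.33399981°, λ = 32.00949966°.
UTM 35N (λ₀ = 27°) forward: E = 986672.651 m, N = 3255430.640 m.

E 986672.7 m, N 3255430.6 m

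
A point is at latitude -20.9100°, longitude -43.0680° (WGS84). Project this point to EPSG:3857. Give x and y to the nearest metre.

Web Mercator is spherical with R = a = 6378137 m.
x = R·λ = 6378137 × -0.751678402 = -4794307.829 m.
y = R·ln tan(π/4 + φ/2) = 6378137 × -0.373330062 = -2381150.279 m.

x -4794308 m, y -2381150 m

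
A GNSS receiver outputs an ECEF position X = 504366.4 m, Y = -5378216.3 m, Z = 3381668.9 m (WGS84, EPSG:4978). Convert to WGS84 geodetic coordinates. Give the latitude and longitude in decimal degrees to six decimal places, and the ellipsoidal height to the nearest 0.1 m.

lat 32.220900°, lon -84.642500°, h 917.8 m

λ = atan2(Y, X) = -84.64249984°; p = √(X²+Y²) = 5401814.1 m.
Bowring's method on WGS84 (a = 6378137 m, b = 6356752.314 m) gives φ = 32.22089967°, h = 917.803 m.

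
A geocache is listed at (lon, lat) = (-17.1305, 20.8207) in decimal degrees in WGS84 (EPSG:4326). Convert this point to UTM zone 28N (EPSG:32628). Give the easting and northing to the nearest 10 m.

E 278280 m, N 2303770 m

Zone 28 central meridian λ₀ = 6×28 − 183 = -15°; Δλ = -2.1305°.
Transverse Mercator on WGS84 with k₀ = 0.9996 gives E = 278277.869 m, N = 2303769.938 m.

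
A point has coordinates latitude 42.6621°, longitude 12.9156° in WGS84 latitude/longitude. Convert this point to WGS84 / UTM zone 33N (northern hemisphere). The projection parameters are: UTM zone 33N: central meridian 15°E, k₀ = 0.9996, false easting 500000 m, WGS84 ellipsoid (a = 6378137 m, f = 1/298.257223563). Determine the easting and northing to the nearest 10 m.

E 329170 m, N 4725400 m

Zone 33 central meridian λ₀ = 6×33 − 183 = 15°; Δλ = -2.0844°.
Transverse Mercator on WGS84 with k₀ = 0.9996 gives E = 329172.847 m, N = 4725398.919 m.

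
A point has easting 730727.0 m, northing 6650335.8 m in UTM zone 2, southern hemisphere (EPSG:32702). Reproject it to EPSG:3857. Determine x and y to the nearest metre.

Unproject from UTM 2S (λ₀ = -171°) → φ = -30.25669993°, λ = -168.60190012°.
Web Mercator (R = 6378137 m): x = -18768677.668 m, y = -3536589.086 m.

x -18768678 m, y -3536589 m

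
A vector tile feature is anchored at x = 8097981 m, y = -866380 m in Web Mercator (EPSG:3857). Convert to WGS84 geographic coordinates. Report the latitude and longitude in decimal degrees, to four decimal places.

lat -7.7590°, lon 72.7454°

R = 6378137 m. λ = x/R = 72.74540103°.
φ = 2·arctan(exp(y/R)) − 90° = 2·arctan(0.87299) − 90° = -7.75899978°.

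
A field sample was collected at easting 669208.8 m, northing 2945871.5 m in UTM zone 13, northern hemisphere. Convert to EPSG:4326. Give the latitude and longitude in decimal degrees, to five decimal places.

Zone 13N: λ₀ = -105°, k₀ = 0.9996, false easting 500000 m.
Meridian distance M = (N − FN)/k₀ = 2947050.3 m.
Inverse transverse Mercator on WGS84 gives φ = 26.62359976°, λ = -103.30030043°.

lat 26.62360°, lon -103.30030°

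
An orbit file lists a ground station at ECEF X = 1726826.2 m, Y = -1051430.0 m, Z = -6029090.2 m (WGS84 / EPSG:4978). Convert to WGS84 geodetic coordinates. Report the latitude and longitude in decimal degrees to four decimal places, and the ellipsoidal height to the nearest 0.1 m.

λ = atan2(Y, X) = -31.33640065°; p = √(X²+Y²) = 2021740.3 m.
Bowring's method on WGS84 (a = 6378137 m, b = 6356752.314 m) gives φ = -71.57779992°, h = 133.727 m.

lat -71.5778°, lon -31.3364°, h 133.7 m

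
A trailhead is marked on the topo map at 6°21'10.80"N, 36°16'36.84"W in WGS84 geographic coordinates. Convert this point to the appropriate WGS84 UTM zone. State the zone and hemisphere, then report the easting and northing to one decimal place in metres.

Longitude -36.2769° lies in the 6° band [-42°, -36°), giving zone 24; latitude is north of the equator, so 24N.
Zone 24 central meridian λ₀ = 6×24 − 183 = -39°; Δλ = +2.7231°.
Transverse Mercator on WGS84 with k₀ = 0.9996 gives E = 801275.809 m, N = 703018.873 m.

Zone 24N: E 801275.8 m, N 703018.9 m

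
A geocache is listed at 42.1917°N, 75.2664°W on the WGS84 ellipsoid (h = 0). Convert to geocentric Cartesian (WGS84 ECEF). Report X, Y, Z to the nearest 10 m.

X 1203650 m, Y -4577110 m, Z 4261400 m

WGS84: a = 6378137 m, e² = 0.006694380; N(φ) = a/√(1−e²sin²φ) = 6387788.563 m.
X = (N+h)·cosφ·cosλ = 1203650.843 m; Y = (N+h)·cosφ·sinλ = -4577106.870 m; Z = (N(1−e²)+h)·sinφ = 4261403.832 m.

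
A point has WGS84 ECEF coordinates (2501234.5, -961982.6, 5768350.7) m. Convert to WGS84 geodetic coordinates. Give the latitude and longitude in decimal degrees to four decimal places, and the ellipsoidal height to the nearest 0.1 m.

lat 65.2282°, lon -21.0369°, h -72.6 m

λ = atan2(Y, X) = -21.03689902°; p = √(X²+Y²) = 2679847.9 m.
Bowring's method on WGS84 (a = 6378137 m, b = 6356752.314 m) gives φ = 65.22820020°, h = -72.556 m.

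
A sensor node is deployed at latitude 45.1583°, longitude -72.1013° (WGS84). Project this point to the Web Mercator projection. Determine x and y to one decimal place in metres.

Web Mercator is spherical with R = a = 6378137 m.
x = R·λ = 6378137 × -1.258405080 = -8026280.002 m.
y = R·ln tan(π/4 + φ/2) = 6378137 × 0.885286268 = 5646477.103 m.

x -8026280.0 m, y 5646477.1 m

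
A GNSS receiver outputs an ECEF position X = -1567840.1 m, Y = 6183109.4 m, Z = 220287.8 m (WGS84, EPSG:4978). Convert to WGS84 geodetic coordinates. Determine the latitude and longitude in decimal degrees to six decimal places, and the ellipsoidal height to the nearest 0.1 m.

λ = atan2(Y, X) = 104.22849965°; p = √(X²+Y²) = 6378790.2 m.
Bowring's method on WGS84 (a = 6378137 m, b = 6356752.314 m) gives φ = 1.99120017°, h = 4481.425 m.

lat 1.991200°, lon 104.228500°, h 4481.4 m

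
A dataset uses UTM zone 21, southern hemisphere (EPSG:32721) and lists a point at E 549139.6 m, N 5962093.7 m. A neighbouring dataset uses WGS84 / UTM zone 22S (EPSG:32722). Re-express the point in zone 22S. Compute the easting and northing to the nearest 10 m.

E 11490 m, N 5948390 m

UTM 21S → geographic: φ = -36.48520002°, λ = -56.45139987°.
UTM 22S (λ₀ = -51°) forward: E = 11488.365 m, N = 5948390.761 m.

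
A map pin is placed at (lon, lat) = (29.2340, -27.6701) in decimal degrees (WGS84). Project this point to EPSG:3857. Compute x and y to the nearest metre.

x 3254314 m, y -3207444 m

Web Mercator is spherical with R = a = 6378137 m.
x = R·λ = 6378137 × 0.510229554 = 3254313.994 m.
y = R·ln tan(π/4 + φ/2) = 6378137 × -0.502881054 = -3207444.257 m.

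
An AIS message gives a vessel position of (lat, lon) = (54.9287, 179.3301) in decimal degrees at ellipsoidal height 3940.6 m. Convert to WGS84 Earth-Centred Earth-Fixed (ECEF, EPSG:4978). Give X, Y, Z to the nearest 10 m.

WGS84: a = 6378137 m, e² = 0.006694380; N(φ) = a/√(1−e²sin²φ) = 6392485.582 m.
X = (N+h)·cosφ·cosλ = -3675105.600 m; Y = (N+h)·cosφ·sinλ = 42971.148 m; Z = (N(1−e²)+h)·sinφ = 5200051.954 m.

X -3675110 m, Y 42970 m, Z 5200050 m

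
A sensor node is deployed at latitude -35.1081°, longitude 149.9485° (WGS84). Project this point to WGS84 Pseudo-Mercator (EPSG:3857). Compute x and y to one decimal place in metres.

Web Mercator is spherical with R = a = 6378137 m.
x = R·λ = 6378137 × 2.617095033 = 16692190.665 m.
y = R·ln tan(π/4 + φ/2) = 6378137 × -0.655141340 = -4178581.223 m.

x 16692190.7 m, y -4178581.2 m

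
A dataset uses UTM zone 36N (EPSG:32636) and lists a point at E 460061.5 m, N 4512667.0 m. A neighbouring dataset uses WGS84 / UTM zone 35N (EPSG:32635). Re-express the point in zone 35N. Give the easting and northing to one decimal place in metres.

E 966573.6 m, N 4527277.2 m

UTM 36N → geographic: φ = 40.76399956°, λ = 32.52680028°.
UTM 35N (λ₀ = 27°) forward: E = 966573.628 m, N = 4527277.246 m.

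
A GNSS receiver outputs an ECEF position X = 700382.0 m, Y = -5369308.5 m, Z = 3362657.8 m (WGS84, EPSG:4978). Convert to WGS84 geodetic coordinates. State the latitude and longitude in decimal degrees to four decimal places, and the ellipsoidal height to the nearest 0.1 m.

λ = atan2(Y, X) = -82.56819947°; p = √(X²+Y²) = 5414795.4 m.
Bowring's method on WGS84 (a = 6378137 m, b = 6356752.314 m) gives φ = 32.01350041°, h = 1805.095 m.

lat 32.0135°, lon -82.5682°, h 1805.1 m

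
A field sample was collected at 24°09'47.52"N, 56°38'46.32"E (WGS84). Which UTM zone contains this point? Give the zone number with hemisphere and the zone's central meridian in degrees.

UTM zone = ⌊(λ + 180)/6⌋ + 1; 56.6462° ∈ [54°, 60°) → zone 40.
Hemisphere: N (φ ≥ 0).
Central meridian λ₀ = 6×40 − 183 = 57°.

Zone 40N, central meridian 57°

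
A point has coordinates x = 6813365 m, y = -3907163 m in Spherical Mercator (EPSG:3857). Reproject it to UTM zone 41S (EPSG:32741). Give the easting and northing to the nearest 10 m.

Web Mercator inverse (R = 6378137 m) → φ = -33.08929961°, λ = 61.20549916°.
UTM 41S forward: E = 332523.136 m, N = 6337381.096 m.

E 332520 m, N 6337380 m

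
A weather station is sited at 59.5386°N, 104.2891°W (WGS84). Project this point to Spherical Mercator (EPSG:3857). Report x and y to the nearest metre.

x -11609410 m, y 8297721 m

Web Mercator is spherical with R = a = 6378137 m.
x = R·λ = 6378137 × -1.820188169 = -11609409.507 m.
y = R·ln tan(π/4 + φ/2) = 6378137 × 1.300963117 = 8297720.994 m.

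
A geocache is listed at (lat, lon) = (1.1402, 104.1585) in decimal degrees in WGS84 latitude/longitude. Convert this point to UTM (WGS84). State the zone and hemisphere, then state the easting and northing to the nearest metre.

Zone 48N: E 406377 m, N 126040 m

Longitude 104.1585° lies in the 6° band [102°, 108°), giving zone 48; latitude is north of the equator, so 48N.
Zone 48 central meridian λ₀ = 6×48 − 183 = 105°; Δλ = -0.8415°.
Transverse Mercator on WGS84 with k₀ = 0.9996 gives E = 406377.149 m, N = 126040.207 m.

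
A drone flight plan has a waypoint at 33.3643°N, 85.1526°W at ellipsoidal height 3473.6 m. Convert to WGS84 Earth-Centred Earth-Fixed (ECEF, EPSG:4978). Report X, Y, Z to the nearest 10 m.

X 450840 m, Y -5316180 m, Z 3489680 m

WGS84: a = 6378137 m, e² = 0.006694380; N(φ) = a/√(1−e²sin²φ) = 6384603.916 m.
X = (N+h)·cosφ·cosλ = 450841.449 m; Y = (N+h)·cosφ·sinλ = -5316180.234 m; Z = (N(1−e²)+h)·sinφ = 3489684.172 m.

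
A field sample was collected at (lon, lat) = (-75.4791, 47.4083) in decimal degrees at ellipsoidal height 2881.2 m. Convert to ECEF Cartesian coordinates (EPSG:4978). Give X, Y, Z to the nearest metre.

WGS84: a = 6378137 m, e² = 0.006694380; N(φ) = a/√(1−e²sin²φ) = 6389739.294 m.
X = (N+h)·cosφ·cosλ = 1084754.187 m; Y = (N+h)·cosφ·sinλ = -4188130.274 m; Z = (N(1−e²)+h)·sinφ = 4674725.097 m.

X 1084754 m, Y -4188130 m, Z 4674725 m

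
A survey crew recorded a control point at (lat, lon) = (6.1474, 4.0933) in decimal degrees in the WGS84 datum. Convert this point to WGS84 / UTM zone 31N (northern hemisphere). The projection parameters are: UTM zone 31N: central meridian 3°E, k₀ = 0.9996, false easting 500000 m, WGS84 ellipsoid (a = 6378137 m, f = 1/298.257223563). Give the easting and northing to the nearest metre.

Zone 31 central meridian λ₀ = 6×31 − 183 = 3°; Δλ = +1.0933°.
Transverse Mercator on WGS84 with k₀ = 0.9996 gives E = 620969.217 m, N = 679622.133 m.

E 620969 m, N 679622 m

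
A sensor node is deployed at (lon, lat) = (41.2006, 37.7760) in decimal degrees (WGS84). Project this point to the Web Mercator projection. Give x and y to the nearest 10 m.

Web Mercator is spherical with R = a = 6378137 m.
x = R·λ = 6378137 × 0.719086124 = 4586429.812 m.
y = R·ln tan(π/4 + φ/2) = 6378137 × 0.713034272 = 4547830.274 m.

x 4586430 m, y 4547830 m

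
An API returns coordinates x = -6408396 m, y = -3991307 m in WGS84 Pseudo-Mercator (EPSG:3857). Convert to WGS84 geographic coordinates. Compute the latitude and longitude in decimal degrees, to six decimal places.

R = 6378137 m. λ = x/R = -57.56760073°.
φ = 2·arctan(exp(y/R)) − 90° = 2·arctan(0.53484) − 90° = -33.72030225°.

lat -33.720302°, lon -57.567601°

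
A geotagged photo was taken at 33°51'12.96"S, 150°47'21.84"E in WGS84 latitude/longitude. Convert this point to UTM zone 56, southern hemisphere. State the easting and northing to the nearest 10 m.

E 295490 m, N 6251880 m

Zone 56 central meridian λ₀ = 6×56 − 183 = 153°; Δλ = -2.2106°.
Transverse Mercator on WGS84 with k₀ = 0.9996 gives E = 295486.931 m, N = 6251877.904 m.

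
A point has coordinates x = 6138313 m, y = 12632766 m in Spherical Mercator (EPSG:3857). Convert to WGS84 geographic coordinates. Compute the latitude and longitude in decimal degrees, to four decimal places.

lat 74.2877°, lon 55.1414°

R = 6378137 m. λ = x/R = 55.14140387°.
φ = 2·arctan(exp(y/R)) − 90° = 2·arctan(7.24735) − 90° = 74.28769947°.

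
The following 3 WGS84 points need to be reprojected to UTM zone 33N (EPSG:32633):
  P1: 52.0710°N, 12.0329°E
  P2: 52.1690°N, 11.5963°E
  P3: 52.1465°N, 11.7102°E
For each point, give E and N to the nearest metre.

P1: E 296652 m, N 5773090 m; P2: E 267249 m, N 5785298 m; P3: E 274922 m, N 5782437 m

UTM zone 33N: λ₀ = 15°, k₀ = 0.9996.
P1 (52.0710°, 12.0329°) → (296651.537, 5773089.820) m.
P2 (52.1690°, 11.5963°) → (267248.935, 5785298.318) m.
P3 (52.1465°, 11.7102°) → (274921.908, 5782437.114) m.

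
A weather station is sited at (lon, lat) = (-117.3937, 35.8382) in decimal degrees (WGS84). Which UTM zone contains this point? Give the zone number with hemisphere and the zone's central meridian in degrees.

Zone 11N, central meridian -117°

UTM zone = ⌊(λ + 180)/6⌋ + 1; -117.3937° ∈ [-120°, -114°) → zone 11.
Hemisphere: N (φ ≥ 0).
Central meridian λ₀ = 6×11 − 183 = -117°.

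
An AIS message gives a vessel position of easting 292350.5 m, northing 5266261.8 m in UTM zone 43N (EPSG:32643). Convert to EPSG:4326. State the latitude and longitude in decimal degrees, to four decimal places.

Zone 43N: λ₀ = 75°, k₀ = 0.9996, false easting 500000 m.
Meridian distance M = (N − FN)/k₀ = 5268369.1 m.
Inverse transverse Mercator on WGS84 gives φ = 47.51660013°, λ = 72.24190043°.

lat 47.5166°, lon 72.2419°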